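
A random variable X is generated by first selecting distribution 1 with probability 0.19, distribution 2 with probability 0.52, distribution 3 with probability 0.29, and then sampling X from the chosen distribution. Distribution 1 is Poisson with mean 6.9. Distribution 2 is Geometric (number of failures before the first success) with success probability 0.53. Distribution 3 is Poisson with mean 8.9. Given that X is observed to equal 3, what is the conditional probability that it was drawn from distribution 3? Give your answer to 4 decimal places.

0.1062

Likelihoods P(X=3 | ·): 1: 0.0551778; 2: 0.0550262; 3: 0.016025.
Posterior ∝ prior × likelihood. Numerator for 3: 0.29·0.016025 = 0.00464725.
Normalizing constant: 0.19·0.0551778 + 0.52·0.0550262 + 0.29·0.016025 = 0.0437446.
P(3 | observation) = 0.00464725 / 0.0437446 = 0.106236.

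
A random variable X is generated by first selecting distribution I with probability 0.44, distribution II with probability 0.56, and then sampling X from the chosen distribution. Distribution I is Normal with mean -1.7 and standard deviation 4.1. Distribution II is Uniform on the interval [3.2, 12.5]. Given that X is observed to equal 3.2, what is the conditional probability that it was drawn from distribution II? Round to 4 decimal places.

0.7418

Likelihoods f(3.2 | ·): I: 0.0476399; II: 0.107527.
Posterior ∝ prior × likelihood. Numerator for II: 0.56·0.107527 = 0.0602151.
Normalizing constant: 0.44·0.0476399 + 0.56·0.107527 = 0.0811766.
P(II | observation) = 0.0602151 / 0.0811766 = 0.741778.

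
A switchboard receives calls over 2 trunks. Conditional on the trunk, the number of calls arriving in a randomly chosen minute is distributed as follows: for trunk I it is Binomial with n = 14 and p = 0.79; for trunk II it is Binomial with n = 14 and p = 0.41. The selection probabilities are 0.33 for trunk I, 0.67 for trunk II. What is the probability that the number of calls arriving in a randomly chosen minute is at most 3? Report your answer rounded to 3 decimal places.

0.073

Conditional on each trunk, P(X ≤ 3): I: 6.72147e-06; II: 0.109514.
By total probability, P(X ≤ 3) = 0.33·6.72147e-06 + 0.67·0.109514 = 0.0733767.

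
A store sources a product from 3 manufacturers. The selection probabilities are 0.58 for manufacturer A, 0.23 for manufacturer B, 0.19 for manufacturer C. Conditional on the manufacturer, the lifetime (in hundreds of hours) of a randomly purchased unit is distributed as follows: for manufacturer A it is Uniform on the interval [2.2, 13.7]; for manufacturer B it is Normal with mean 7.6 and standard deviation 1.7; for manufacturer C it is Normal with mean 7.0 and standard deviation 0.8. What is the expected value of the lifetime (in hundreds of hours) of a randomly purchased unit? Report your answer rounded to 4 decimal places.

Component means — A: 7.95; B: 7.6; C: 7.
E[X] = 0.58·7.95 + 0.23·7.6 + 0.19·7 = 7.689.

7.6890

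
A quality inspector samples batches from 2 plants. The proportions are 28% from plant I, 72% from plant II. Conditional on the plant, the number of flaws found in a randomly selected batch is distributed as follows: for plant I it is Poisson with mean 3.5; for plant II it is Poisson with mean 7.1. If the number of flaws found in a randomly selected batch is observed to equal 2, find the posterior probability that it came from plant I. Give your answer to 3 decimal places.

0.776

Likelihoods P(X=2 | ·): I: 0.184959; II: 0.0207968.
Posterior ∝ prior × likelihood. Numerator for I: 0.28·0.184959 = 0.0517885.
Normalizing constant: 0.28·0.184959 + 0.72·0.0207968 = 0.0667622.
P(I | observation) = 0.0517885 / 0.0667622 = 0.775716.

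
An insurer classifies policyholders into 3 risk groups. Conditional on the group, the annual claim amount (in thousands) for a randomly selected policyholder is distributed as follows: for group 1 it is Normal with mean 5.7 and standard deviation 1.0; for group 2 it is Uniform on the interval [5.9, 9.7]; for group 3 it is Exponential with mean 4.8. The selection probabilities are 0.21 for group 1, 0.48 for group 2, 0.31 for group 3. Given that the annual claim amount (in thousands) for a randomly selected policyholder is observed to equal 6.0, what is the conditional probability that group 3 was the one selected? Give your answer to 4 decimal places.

Likelihoods f(6.0 | ·): 1: 0.381388; 2: 0.263158; 3: 0.0596885.
Posterior ∝ prior × likelihood. Numerator for 3: 0.31·0.0596885 = 0.0185034.
Normalizing constant: 0.21·0.381388 + 0.48·0.263158 + 0.31·0.0596885 = 0.224911.
P(3 | observation) = 0.0185034 / 0.224911 = 0.0822702.

0.0823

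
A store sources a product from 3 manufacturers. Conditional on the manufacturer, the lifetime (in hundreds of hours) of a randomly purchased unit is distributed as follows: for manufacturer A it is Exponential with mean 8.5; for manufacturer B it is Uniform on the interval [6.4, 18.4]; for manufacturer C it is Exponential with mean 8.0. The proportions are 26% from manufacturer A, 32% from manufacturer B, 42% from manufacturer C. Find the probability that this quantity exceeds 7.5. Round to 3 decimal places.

Conditional on each manufacturer, P(X > 7.5): A: 0.413808; B: 0.908333; C: 0.391606.
By total probability, P(X > 7.5) = 0.26·0.413808 + 0.32·0.908333 + 0.42·0.391606 = 0.562731.

0.563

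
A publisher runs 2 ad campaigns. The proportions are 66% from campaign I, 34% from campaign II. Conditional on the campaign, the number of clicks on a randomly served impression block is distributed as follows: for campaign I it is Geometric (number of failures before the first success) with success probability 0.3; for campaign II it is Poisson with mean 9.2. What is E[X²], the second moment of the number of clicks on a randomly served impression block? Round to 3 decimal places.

40.632

For each component E[X²] = Var + (mean)², giving I: 13.2222; II: 93.84.
Overall E[X²] = 0.66·13.2222 + 0.34·93.84 = 40.6323.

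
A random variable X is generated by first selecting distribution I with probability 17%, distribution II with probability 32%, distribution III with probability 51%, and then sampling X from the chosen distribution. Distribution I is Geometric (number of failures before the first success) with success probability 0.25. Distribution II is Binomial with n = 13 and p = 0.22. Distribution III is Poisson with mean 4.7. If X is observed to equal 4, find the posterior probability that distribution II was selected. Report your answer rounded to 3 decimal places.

0.347

Likelihoods P(X=4 | ·): I: 0.0791016; II: 0.178998; III: 0.184925.
Posterior ∝ prior × likelihood. Numerator for II: 0.32·0.178998 = 0.0572794.
Normalizing constant: 0.17·0.0791016 + 0.32·0.178998 + 0.51·0.184925 = 0.165038.
P(II | observation) = 0.0572794 / 0.165038 = 0.347067.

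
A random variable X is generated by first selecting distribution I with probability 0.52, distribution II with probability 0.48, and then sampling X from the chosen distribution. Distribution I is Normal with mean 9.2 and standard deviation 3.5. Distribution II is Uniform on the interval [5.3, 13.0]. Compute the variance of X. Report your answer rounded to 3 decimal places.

Per component, I: μ=9.2, E[X²]=96.89; II: μ=9.15, E[X²]=88.6633.
E[X] = 0.52·9.2 + 0.48·9.15 = 9.176.
E[X²] = 0.52·96.89 + 0.48·88.6633 = 92.9412.
Var(X) = E[X²] − (E[X])² = 92.9412 − 84.199 = 8.74222.

8.742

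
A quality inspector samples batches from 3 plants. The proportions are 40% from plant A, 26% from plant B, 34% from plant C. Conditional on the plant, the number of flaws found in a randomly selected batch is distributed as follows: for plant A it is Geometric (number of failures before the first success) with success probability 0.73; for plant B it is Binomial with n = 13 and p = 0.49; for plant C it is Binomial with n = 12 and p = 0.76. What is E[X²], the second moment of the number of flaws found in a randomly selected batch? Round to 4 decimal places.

For each component E[X²] = Var + (mean)², giving A: 0.64346; B: 43.8256; C: 85.3632.
Overall E[X²] = 0.4·0.64346 + 0.26·43.8256 + 0.34·85.3632 = 40.6755.

40.6755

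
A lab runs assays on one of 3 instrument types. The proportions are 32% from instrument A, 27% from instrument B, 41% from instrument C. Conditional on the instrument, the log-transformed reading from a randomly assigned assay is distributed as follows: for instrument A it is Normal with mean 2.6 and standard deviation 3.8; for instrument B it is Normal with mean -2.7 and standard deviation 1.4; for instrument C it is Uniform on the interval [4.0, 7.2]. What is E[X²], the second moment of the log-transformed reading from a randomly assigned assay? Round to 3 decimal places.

For each component E[X²] = Var + (mean)², giving A: 21.2; B: 9.25; C: 32.2133.
Overall E[X²] = 0.32·21.2 + 0.27·9.25 + 0.41·32.2133 = 22.489.

22.489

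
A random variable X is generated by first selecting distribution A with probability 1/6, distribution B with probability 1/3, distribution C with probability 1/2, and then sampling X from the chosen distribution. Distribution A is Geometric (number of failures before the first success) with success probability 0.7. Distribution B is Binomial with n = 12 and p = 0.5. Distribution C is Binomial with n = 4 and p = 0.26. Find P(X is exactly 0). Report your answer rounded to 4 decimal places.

Conditional on each component, P(X = 0): A: 0.7; B: 0.000244141; C: 0.299866.
By total probability, P(X = 0) = 0.166667·0.7 + 0.333333·0.000244141 + 0.5·0.299866 = 0.266681.

0.2667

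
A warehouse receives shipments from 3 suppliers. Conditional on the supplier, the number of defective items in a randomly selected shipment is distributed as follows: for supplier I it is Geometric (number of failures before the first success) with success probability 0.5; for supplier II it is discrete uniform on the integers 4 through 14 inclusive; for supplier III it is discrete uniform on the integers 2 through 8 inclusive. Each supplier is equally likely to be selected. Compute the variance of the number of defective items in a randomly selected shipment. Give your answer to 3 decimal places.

16.000

Per component, I: μ=1, E[X²]=3; II: μ=9, E[X²]=91; III: μ=5, E[X²]=29.
E[X] = 0.333333·1 + 0.333333·9 + 0.333333·5 = 5.
E[X²] = 0.333333·3 + 0.333333·91 + 0.333333·29 = 41.
Var(X) = E[X²] − (E[X])² = 41 − 25 = 16.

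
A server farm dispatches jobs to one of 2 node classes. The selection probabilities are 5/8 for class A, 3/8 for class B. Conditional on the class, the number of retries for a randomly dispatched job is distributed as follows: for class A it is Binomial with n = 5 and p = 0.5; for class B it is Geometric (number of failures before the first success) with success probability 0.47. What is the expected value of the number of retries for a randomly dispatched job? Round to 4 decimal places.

1.9854

Component means — A: 2.5; B: 1.12766.
E[X] = 0.625·2.5 + 0.375·1.12766 = 1.98537.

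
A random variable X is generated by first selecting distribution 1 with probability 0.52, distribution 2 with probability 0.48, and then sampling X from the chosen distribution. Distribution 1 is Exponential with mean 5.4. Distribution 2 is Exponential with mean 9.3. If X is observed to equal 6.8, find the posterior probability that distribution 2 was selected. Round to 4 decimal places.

0.4761

Likelihoods f(6.8 | ·): 1: 0.0525674; 2: 0.0517569.
Posterior ∝ prior × likelihood. Numerator for 2: 0.48·0.0517569 = 0.0248433.
Normalizing constant: 0.52·0.0525674 + 0.48·0.0517569 = 0.0521784.
P(2 | observation) = 0.0248433 / 0.0521784 = 0.476123.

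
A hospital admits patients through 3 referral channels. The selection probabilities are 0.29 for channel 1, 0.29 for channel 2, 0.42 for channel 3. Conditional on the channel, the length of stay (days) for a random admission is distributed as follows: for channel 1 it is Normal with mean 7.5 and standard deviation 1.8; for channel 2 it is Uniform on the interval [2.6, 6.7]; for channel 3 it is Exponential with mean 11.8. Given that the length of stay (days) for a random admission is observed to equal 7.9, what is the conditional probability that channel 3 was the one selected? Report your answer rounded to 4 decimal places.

Likelihoods f(7.9 | ·): 1: 0.216229; 2: 0; 3: 0.0433872.
Posterior ∝ prior × likelihood. Numerator for 3: 0.42·0.0433872 = 0.0182226.
Normalizing constant: 0.29·0.216229 + 0.29·0 + 0.42·0.0433872 = 0.0809291.
P(3 | observation) = 0.0182226 / 0.0809291 = 0.225168.

0.2252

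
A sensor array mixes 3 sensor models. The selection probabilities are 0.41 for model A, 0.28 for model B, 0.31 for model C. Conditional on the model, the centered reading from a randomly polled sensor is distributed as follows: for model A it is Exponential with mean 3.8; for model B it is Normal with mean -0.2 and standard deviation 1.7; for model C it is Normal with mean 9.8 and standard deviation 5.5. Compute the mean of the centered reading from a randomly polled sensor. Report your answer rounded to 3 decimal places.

4.540

Component means — A: 3.8; B: -0.2; C: 9.8.
E[X] = 0.41·3.8 + 0.28·-0.2 + 0.31·9.8 = 4.54.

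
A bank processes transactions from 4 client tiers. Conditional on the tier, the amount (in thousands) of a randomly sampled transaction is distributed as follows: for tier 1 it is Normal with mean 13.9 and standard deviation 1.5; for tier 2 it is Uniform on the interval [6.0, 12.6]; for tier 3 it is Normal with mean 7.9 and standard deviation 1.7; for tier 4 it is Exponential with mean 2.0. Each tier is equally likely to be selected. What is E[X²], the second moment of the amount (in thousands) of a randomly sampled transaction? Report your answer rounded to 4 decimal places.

89.7200

For each component E[X²] = Var + (mean)², giving 1: 195.46; 2: 90.12; 3: 65.3; 4: 8.
Overall E[X²] = 0.25·195.46 + 0.25·90.12 + 0.25·65.3 + 0.25·8 = 89.72.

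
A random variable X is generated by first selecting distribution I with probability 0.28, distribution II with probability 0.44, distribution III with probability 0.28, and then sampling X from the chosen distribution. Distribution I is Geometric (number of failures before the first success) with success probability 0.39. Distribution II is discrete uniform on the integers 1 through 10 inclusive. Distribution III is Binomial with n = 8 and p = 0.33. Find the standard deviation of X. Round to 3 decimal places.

Per component, I: μ=1.5641, E[X²]=6.45694; II: μ=5.5, E[X²]=38.5; III: μ=2.64, E[X²]=8.7384.
E[X] = 0.28·1.5641 + 0.44·5.5 + 0.28·2.64 = 3.59715.
E[X²] = 0.28·6.45694 + 0.44·38.5 + 0.28·8.7384 = 21.1947.
Var(X) = E[X²] − (E[X])² = 21.1947 − 12.9395 = 8.25522.
SD(X) = √8.25522 = 2.87319.

2.873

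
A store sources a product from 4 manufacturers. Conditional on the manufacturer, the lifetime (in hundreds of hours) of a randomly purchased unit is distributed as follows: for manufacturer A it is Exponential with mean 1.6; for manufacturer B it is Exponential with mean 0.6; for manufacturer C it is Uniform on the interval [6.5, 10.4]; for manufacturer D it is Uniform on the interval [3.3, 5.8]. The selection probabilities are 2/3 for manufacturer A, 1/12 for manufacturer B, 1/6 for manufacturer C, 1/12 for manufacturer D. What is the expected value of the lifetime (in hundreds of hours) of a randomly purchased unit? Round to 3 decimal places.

2.904

Component means — A: 1.6; B: 0.6; C: 8.45; D: 4.55.
E[X] = 0.666667·1.6 + 0.0833333·0.6 + 0.166667·8.45 + 0.0833333·4.55 = 2.90417.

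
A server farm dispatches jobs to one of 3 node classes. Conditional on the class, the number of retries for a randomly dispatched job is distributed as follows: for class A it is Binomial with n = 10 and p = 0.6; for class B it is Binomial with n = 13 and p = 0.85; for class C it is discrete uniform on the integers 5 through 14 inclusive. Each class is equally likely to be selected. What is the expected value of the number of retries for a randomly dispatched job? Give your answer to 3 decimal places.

8.850

Component means — A: 6; B: 11.05; C: 9.5.
E[X] = 0.333333·6 + 0.333333·11.05 + 0.333333·9.5 = 8.85.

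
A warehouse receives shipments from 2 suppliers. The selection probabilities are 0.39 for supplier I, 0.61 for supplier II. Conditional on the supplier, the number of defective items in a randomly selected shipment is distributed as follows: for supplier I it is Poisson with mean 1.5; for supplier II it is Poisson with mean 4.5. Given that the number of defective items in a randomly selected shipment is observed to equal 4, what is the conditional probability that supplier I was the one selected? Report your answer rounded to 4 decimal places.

0.1368

Likelihoods P(X=4 | ·): I: 0.0470665; II: 0.189808.
Posterior ∝ prior × likelihood. Numerator for I: 0.39·0.0470665 = 0.0183559.
Normalizing constant: 0.39·0.0470665 + 0.61·0.189808 = 0.134139.
P(I | observation) = 0.0183559 / 0.134139 = 0.136843.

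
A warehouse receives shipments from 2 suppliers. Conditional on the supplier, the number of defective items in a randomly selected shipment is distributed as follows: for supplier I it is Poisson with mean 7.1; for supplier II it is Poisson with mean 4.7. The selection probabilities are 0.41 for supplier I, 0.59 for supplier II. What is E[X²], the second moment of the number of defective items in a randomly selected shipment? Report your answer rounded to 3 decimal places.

39.385

For each component E[X²] = Var + (mean)², giving I: 57.51; II: 26.79.
Overall E[X²] = 0.41·57.51 + 0.59·26.79 = 39.3852.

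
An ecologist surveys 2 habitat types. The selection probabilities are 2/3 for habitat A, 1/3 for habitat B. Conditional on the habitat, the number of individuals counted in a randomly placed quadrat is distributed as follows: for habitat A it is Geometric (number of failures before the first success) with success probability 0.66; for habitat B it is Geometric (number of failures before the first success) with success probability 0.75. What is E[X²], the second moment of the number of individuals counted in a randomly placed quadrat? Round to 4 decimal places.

0.8825

For each component E[X²] = Var + (mean)², giving A: 1.04591; B: 0.555556.
Overall E[X²] = 0.666667·1.04591 + 0.333333·0.555556 = 0.882461.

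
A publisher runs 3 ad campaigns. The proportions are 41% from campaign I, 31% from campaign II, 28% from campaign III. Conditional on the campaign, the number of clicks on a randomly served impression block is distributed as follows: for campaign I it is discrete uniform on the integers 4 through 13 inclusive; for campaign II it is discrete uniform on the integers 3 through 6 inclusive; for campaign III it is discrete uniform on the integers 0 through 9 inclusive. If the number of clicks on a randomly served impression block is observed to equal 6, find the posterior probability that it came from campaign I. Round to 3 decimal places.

0.280

Likelihoods P(X=6 | ·): I: 0.1; II: 0.25; III: 0.1.
Posterior ∝ prior × likelihood. Numerator for I: 0.41·0.1 = 0.041.
Normalizing constant: 0.41·0.1 + 0.31·0.25 + 0.28·0.1 = 0.1465.
P(I | observation) = 0.041 / 0.1465 = 0.279863.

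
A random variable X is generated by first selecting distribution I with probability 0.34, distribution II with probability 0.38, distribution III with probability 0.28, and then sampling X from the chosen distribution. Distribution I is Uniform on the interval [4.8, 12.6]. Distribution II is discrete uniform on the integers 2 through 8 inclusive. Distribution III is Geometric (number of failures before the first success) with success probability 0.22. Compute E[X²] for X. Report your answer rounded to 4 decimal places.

For each component E[X²] = Var + (mean)², giving I: 80.76; II: 29; III: 28.686.
Overall E[X²] = 0.34·80.76 + 0.38·29 + 0.28·28.686 = 46.5105.

46.5105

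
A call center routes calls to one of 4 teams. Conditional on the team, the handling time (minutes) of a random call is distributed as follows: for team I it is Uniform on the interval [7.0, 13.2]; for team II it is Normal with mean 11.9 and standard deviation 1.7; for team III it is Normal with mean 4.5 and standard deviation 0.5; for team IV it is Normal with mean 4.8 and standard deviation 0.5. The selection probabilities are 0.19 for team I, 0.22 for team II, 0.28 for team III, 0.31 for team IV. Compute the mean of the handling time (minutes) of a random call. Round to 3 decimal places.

Component means — I: 10.1; II: 11.9; III: 4.5; IV: 4.8.
E[X] = 0.19·10.1 + 0.22·11.9 + 0.28·4.5 + 0.31·4.8 = 7.285.

7.285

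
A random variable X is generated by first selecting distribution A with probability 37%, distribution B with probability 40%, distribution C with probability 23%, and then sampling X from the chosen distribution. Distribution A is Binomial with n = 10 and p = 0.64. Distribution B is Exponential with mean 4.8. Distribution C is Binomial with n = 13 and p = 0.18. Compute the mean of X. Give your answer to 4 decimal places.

Component means — A: 6.4; B: 4.8; C: 2.34.
E[X] = 0.37·6.4 + 0.4·4.8 + 0.23·2.34 = 4.8262.

4.8262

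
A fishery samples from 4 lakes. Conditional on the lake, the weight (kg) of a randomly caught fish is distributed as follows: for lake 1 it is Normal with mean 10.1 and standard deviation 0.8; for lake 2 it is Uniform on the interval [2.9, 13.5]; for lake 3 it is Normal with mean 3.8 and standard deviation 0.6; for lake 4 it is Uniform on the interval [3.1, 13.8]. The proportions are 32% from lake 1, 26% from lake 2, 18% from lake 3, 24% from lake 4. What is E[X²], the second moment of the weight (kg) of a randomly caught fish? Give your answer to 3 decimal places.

For each component E[X²] = Var + (mean)², giving 1: 102.65; 2: 76.6033; 3: 14.8; 4: 80.9433.
Overall E[X²] = 0.32·102.65 + 0.26·76.6033 + 0.18·14.8 + 0.24·80.9433 = 74.8553.

74.855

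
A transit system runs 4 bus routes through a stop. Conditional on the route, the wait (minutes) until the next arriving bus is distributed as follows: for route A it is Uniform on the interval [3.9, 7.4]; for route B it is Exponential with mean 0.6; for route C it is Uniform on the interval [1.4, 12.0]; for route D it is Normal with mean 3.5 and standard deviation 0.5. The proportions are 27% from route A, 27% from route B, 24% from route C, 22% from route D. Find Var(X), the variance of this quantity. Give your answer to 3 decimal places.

Per component, A: μ=5.65, E[X²]=32.9433; B: μ=0.6, E[X²]=0.72; C: μ=6.7, E[X²]=54.2533; D: μ=3.5, E[X²]=12.5.
E[X] = 0.27·5.65 + 0.27·0.6 + 0.24·6.7 + 0.22·3.5 = 4.0655.
E[X²] = 0.27·32.9433 + 0.27·0.72 + 0.24·54.2533 + 0.22·12.5 = 24.8599.
Var(X) = E[X²] − (E[X])² = 24.8599 − 16.5283 = 8.33161.

8.332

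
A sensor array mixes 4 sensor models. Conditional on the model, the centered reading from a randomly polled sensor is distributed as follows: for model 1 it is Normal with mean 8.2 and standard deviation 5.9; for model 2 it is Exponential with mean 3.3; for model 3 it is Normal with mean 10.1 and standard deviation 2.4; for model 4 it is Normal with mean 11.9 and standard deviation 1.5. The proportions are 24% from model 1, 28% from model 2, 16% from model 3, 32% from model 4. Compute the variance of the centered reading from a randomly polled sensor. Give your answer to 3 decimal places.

Per component, 1: μ=8.2, E[X²]=102.05; 2: μ=3.3, E[X²]=21.78; 3: μ=10.1, E[X²]=107.77; 4: μ=11.9, E[X²]=143.86.
E[X] = 0.24·8.2 + 0.28·3.3 + 0.16·10.1 + 0.32·11.9 = 8.316.
E[X²] = 0.24·102.05 + 0.28·21.78 + 0.16·107.77 + 0.32·143.86 = 93.8688.
Var(X) = E[X²] − (E[X])² = 93.8688 − 69.1559 = 24.7129.

24.713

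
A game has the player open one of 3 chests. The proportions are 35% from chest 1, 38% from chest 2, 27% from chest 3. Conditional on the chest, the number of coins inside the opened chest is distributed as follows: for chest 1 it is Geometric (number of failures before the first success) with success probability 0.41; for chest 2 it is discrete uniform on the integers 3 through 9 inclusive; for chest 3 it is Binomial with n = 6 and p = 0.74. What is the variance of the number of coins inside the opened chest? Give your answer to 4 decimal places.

Per component, 1: μ=1.43902, E[X²]=5.58061; 2: μ=6, E[X²]=40; 3: μ=4.44, E[X²]=20.868.
E[X] = 0.35·1.43902 + 0.38·6 + 0.27·4.44 = 3.98246.
E[X²] = 0.35·5.58061 + 0.38·40 + 0.27·20.868 = 22.7876.
Var(X) = E[X²] − (E[X])² = 22.7876 − 15.86 = 6.9276.

6.9276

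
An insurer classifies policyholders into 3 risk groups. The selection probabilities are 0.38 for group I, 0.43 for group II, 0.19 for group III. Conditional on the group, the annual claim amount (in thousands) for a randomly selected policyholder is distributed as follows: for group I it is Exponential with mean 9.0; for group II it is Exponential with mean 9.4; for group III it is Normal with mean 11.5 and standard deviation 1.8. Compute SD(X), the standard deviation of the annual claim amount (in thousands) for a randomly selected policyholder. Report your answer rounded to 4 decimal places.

8.3802

Per component, I: μ=9, E[X²]=162; II: μ=9.4, E[X²]=176.72; III: μ=11.5, E[X²]=135.49.
E[X] = 0.38·9 + 0.43·9.4 + 0.19·11.5 = 9.647.
E[X²] = 0.38·162 + 0.43·176.72 + 0.19·135.49 = 163.293.
Var(X) = E[X²] − (E[X])² = 163.293 − 93.0646 = 70.2281.
SD(X) = √70.2281 = 8.38022.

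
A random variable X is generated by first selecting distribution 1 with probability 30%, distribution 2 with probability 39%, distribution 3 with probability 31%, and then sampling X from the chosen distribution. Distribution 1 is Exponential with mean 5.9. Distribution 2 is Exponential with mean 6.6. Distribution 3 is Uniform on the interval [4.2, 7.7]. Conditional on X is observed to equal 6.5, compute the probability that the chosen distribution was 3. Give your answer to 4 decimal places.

0.6945

Likelihoods f(6.5 | ·): 1: 0.0563233; 2: 0.0565903; 3: 0.285714.
Posterior ∝ prior × likelihood. Numerator for 3: 0.31·0.285714 = 0.0885714.
Normalizing constant: 0.3·0.0563233 + 0.39·0.0565903 + 0.31·0.285714 = 0.127539.
P(3 | observation) = 0.0885714 / 0.127539 = 0.694468.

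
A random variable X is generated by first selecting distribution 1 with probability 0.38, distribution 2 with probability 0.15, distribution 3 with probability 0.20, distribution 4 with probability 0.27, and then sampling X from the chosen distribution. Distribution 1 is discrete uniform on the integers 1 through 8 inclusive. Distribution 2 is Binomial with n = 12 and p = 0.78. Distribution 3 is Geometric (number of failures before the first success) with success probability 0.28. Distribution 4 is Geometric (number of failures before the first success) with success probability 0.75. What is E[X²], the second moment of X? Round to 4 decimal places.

For each component E[X²] = Var + (mean)², giving 1: 25.5; 2: 89.6688; 3: 15.7959; 4: 0.555556.
Overall E[X²] = 0.38·25.5 + 0.15·89.6688 + 0.2·15.7959 + 0.27·0.555556 = 26.4495.

26.4495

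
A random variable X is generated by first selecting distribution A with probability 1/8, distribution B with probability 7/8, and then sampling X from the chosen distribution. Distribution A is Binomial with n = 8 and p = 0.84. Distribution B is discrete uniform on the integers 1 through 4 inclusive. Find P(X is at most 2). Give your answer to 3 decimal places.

0.438

Conditional on each component, P(X ≤ 2): A: 0.000349932; B: 0.5.
By total probability, P(X ≤ 2) = 0.125·0.000349932 + 0.875·0.5 = 0.437544.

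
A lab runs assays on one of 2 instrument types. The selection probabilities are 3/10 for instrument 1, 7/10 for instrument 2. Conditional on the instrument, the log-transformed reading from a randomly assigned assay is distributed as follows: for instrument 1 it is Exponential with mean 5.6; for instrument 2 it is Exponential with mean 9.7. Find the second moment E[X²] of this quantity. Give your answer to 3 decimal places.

For each component E[X²] = Var + (mean)², giving 1: 62.72; 2: 188.18.
Overall E[X²] = 0.3·62.72 + 0.7·188.18 = 150.542.

150.542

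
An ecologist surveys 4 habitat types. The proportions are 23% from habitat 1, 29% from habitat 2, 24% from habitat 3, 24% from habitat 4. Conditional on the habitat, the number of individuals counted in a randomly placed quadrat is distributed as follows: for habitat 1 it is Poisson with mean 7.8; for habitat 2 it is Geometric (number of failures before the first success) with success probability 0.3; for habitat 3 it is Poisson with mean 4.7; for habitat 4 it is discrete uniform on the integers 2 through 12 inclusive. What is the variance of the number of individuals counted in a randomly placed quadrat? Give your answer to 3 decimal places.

Per component, 1: μ=7.8, E[X²]=68.64; 2: μ=2.33333, E[X²]=13.2222; 3: μ=4.7, E[X²]=26.79; 4: μ=7, E[X²]=59.
E[X] = 0.23·7.8 + 0.29·2.33333 + 0.24·4.7 + 0.24·7 = 5.27867.
E[X²] = 0.23·68.64 + 0.29·13.2222 + 0.24·26.79 + 0.24·59 = 40.2112.
Var(X) = E[X²] − (E[X])² = 40.2112 − 27.8643 = 12.3469.

12.347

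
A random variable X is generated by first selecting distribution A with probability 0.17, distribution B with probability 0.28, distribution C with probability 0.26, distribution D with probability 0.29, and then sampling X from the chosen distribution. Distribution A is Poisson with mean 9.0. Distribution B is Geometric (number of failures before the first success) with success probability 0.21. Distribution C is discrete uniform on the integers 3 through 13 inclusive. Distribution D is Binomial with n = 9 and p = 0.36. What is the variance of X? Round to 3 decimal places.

15.771

Per component, A: μ=9, E[X²]=90; B: μ=3.7619, E[X²]=32.0658; C: μ=8, E[X²]=74; D: μ=3.24, E[X²]=12.5712.
E[X] = 0.17·9 + 0.28·3.7619 + 0.26·8 + 0.29·3.24 = 5.60293.
E[X²] = 0.17·90 + 0.28·32.0658 + 0.26·74 + 0.29·12.5712 = 47.1641.
Var(X) = E[X²] − (E[X])² = 47.1641 − 31.3929 = 15.7712.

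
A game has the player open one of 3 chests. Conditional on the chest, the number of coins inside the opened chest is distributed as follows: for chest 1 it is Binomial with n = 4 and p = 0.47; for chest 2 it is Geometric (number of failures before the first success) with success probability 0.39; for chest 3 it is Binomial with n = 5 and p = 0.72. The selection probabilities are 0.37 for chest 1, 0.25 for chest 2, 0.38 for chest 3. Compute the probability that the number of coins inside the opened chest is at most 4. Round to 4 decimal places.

Conditional on each chest, P(X ≤ 4): 1: 1; 2: 0.91554; 3: 0.806508.
By total probability, P(X ≤ 4) = 0.37·1 + 0.25·0.91554 + 0.38·0.806508 = 0.905358.

0.9054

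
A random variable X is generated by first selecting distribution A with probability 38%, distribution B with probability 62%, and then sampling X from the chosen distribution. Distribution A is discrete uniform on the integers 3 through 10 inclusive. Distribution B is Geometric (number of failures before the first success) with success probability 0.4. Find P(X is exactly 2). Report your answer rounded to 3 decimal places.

0.089

Conditional on each component, P(X = 2): A: 0; B: 0.144.
By total probability, P(X = 2) = 0.38·0 + 0.62·0.144 = 0.08928.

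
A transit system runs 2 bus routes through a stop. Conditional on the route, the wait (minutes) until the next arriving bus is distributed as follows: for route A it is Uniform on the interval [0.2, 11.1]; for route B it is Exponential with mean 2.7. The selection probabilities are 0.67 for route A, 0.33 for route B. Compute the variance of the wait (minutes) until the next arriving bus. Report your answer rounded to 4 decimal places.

Per component, A: μ=5.65, E[X²]=41.8233; B: μ=2.7, E[X²]=14.58.
E[X] = 0.67·5.65 + 0.33·2.7 = 4.6765.
E[X²] = 0.67·41.8233 + 0.33·14.58 = 32.833.
Var(X) = E[X²] − (E[X])² = 32.833 − 21.8697 = 10.9634.

10.9634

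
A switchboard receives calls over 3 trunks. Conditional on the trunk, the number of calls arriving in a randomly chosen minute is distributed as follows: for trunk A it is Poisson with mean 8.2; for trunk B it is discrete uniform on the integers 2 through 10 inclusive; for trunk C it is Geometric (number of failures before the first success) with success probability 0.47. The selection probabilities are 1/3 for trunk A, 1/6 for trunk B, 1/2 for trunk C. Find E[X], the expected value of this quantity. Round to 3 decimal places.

Component means — A: 8.2; B: 6; C: 1.12766.
E[X] = 0.333333·8.2 + 0.166667·6 + 0.5·1.12766 = 4.29716.

4.297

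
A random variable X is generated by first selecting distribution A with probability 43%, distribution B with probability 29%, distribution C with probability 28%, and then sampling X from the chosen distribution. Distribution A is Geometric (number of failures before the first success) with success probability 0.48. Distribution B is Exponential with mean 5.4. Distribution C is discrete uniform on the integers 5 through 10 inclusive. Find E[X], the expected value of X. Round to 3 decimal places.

4.132

Component means — A: 1.08333; B: 5.4; C: 7.5.
E[X] = 0.43·1.08333 + 0.29·5.4 + 0.28·7.5 = 4.13183.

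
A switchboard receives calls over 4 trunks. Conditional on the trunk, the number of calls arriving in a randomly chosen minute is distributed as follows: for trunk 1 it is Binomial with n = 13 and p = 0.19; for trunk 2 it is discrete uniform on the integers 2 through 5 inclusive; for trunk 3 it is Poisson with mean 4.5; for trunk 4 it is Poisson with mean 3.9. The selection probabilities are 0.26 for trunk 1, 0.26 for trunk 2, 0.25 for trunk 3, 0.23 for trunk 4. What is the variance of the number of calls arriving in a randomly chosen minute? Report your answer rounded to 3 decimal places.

3.424

Per component, 1: μ=2.47, E[X²]=8.1016; 2: μ=3.5, E[X²]=13.5; 3: μ=4.5, E[X²]=24.75; 4: μ=3.9, E[X²]=19.11.
E[X] = 0.26·2.47 + 0.26·3.5 + 0.25·4.5 + 0.23·3.9 = 3.5742.
E[X²] = 0.26·8.1016 + 0.26·13.5 + 0.25·24.75 + 0.23·19.11 = 16.1992.
Var(X) = E[X²] − (E[X])² = 16.1992 − 12.7749 = 3.42431.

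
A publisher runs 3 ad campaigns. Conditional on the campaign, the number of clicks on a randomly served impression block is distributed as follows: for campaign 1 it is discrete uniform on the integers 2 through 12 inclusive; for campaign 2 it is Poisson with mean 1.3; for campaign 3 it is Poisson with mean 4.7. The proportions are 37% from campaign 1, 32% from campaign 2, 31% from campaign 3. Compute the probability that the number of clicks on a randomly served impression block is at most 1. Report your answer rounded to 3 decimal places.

0.217

Conditional on each campaign, P(X ≤ 1): 1: 0; 2: 0.626823; 3: 0.0518431.
By total probability, P(X ≤ 1) = 0.37·0 + 0.32·0.626823 + 0.31·0.0518431 = 0.216655.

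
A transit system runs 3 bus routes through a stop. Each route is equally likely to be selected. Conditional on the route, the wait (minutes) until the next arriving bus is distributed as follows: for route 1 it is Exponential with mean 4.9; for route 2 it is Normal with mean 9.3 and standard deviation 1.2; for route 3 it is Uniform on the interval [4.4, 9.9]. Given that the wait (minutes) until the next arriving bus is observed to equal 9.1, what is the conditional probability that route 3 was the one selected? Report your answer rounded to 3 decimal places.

Likelihoods f(9.1 | ·): 1: 0.0318608; 2: 0.327866; 3: 0.181818.
Posterior ∝ prior × likelihood. Numerator for 3: 0.333333·0.181818 = 0.0606061.
Normalizing constant: 0.333333·0.0318608 + 0.333333·0.327866 + 0.333333·0.181818 = 0.180515.
P(3 | observation) = 0.0606061 / 0.180515 = 0.335739.

0.336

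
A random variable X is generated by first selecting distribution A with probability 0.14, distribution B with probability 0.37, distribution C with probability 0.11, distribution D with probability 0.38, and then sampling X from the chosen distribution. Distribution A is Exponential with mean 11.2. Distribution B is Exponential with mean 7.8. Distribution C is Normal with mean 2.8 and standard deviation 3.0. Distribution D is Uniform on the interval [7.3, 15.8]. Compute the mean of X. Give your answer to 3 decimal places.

9.151

Component means — A: 11.2; B: 7.8; C: 2.8; D: 11.55.
E[X] = 0.14·11.2 + 0.37·7.8 + 0.11·2.8 + 0.38·11.55 = 9.151.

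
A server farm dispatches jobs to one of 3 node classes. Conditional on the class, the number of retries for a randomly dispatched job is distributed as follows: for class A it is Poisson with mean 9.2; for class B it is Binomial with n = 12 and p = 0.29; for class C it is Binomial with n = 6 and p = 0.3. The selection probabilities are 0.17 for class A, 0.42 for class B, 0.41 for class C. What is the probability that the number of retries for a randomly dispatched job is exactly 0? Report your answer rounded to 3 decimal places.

Conditional on each class, P(X = 0): A: 0.000101039; B: 0.0164097; C: 0.117649.
By total probability, P(X = 0) = 0.17·0.000101039 + 0.42·0.0164097 + 0.41·0.117649 = 0.0551453.

0.055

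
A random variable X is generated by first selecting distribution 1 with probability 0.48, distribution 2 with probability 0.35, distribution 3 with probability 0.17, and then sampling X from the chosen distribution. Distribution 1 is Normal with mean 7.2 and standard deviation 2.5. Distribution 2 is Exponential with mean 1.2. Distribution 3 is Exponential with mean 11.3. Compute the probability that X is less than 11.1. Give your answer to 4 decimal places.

Conditional on each component, P(X < 11.1): 1: 0.94062; 2: 0.999904; 3: 0.625551.
By total probability, P(X < 11.1) = 0.48·0.94062 + 0.35·0.999904 + 0.17·0.625551 = 0.907808.

0.9078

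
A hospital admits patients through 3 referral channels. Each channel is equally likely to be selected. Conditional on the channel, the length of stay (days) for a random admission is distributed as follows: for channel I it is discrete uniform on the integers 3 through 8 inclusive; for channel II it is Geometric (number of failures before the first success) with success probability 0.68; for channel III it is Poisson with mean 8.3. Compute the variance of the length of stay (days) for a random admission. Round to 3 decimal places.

Per component, I: μ=5.5, E[X²]=33.1667; II: μ=0.470588, E[X²]=0.913495; III: μ=8.3, E[X²]=77.19.
E[X] = 0.333333·5.5 + 0.333333·0.470588 + 0.333333·8.3 = 4.75686.
E[X²] = 0.333333·33.1667 + 0.333333·0.913495 + 0.333333·77.19 = 37.0901.
Var(X) = E[X²] − (E[X])² = 37.0901 − 22.6277 = 14.4623.

14.462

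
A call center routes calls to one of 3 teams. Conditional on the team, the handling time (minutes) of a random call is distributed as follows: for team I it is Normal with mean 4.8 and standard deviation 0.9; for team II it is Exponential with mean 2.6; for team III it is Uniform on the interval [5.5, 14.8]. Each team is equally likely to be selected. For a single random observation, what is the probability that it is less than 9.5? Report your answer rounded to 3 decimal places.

Conditional on each team, P(X < 9.5): I: 1; II: 0.974109; III: 0.430108.
By total probability, P(X < 9.5) = 0.333333·1 + 0.333333·0.974109 + 0.333333·0.430108 = 0.801405.

0.801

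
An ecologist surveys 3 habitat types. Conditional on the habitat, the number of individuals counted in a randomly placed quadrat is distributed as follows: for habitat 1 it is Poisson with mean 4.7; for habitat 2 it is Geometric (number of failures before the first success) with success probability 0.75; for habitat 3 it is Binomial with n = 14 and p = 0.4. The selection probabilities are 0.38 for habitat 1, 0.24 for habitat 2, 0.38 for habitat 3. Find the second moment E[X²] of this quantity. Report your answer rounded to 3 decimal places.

23.507

For each component E[X²] = Var + (mean)², giving 1: 26.79; 2: 0.555556; 3: 34.72.
Overall E[X²] = 0.38·26.79 + 0.24·0.555556 + 0.38·34.72 = 23.5071.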